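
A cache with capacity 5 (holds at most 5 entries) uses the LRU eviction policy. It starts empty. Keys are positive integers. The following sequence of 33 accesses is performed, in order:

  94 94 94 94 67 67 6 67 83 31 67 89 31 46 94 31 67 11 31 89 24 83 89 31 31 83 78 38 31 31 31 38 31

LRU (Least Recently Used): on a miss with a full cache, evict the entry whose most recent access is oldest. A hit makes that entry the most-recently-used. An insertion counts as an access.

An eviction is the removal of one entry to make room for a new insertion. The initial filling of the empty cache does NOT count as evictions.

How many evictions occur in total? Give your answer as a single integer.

Answer: 9

Derivation:
LRU simulation (capacity=5):
  1. access 94: MISS. Cache (LRU->MRU): [94]
  2. access 94: HIT. Cache (LRU->MRU): [94]
  3. access 94: HIT. Cache (LRU->MRU): [94]
  4. access 94: HIT. Cache (LRU->MRU): [94]
  5. access 67: MISS. Cache (LRU->MRU): [94 67]
  6. access 67: HIT. Cache (LRU->MRU): [94 67]
  7. access 6: MISS. Cache (LRU->MRU): [94 67 6]
  8. access 67: HIT. Cache (LRU->MRU): [94 6 67]
  9. access 83: MISS. Cache (LRU->MRU): [94 6 67 83]
  10. access 31: MISS. Cache (LRU->MRU): [94 6 67 83 31]
  11. access 67: HIT. Cache (LRU->MRU): [94 6 83 31 67]
  12. access 89: MISS, evict 94. Cache (LRU->MRU): [6 83 31 67 89]
  13. access 31: HIT. Cache (LRU->MRU): [6 83 67 89 31]
  14. access 46: MISS, evict 6. Cache (LRU->MRU): [83 67 89 31 46]
  15. access 94: MISS, evict 83. Cache (LRU->MRU): [67 89 31 46 94]
  16. access 31: HIT. Cache (LRU->MRU): [67 89 46 94 31]
  17. access 67: HIT. Cache (LRU->MRU): [89 46 94 31 67]
  18. access 11: MISS, evict 89. Cache (LRU->MRU): [46 94 31 67 11]
  19. access 31: HIT. Cache (LRU->MRU): [46 94 67 11 31]
  20. access 89: MISS, evict 46. Cache (LRU->MRU): [94 67 11 31 89]
  21. access 24: MISS, evict 94. Cache (LRU->MRU): [67 11 31 89 24]
  22. access 83: MISS, evict 67. Cache (LRU->MRU): [11 31 89 24 83]
  23. access 89: HIT. Cache (LRU->MRU): [11 31 24 83 89]
  24. access 31: HIT. Cache (LRU->MRU): [11 24 83 89 31]
  25. access 31: HIT. Cache (LRU->MRU): [11 24 83 89 31]
  26. access 83: HIT. Cache (LRU->MRU): [11 24 89 31 83]
  27. access 78: MISS, evict 11. Cache (LRU->MRU): [24 89 31 83 78]
  28. access 38: MISS, evict 24. Cache (LRU->MRU): [89 31 83 78 38]
  29. access 31: HIT. Cache (LRU->MRU): [89 83 78 38 31]
  30. access 31: HIT. Cache (LRU->MRU): [89 83 78 38 31]
  31. access 31: HIT. Cache (LRU->MRU): [89 83 78 38 31]
  32. access 38: HIT. Cache (LRU->MRU): [89 83 78 31 38]
  33. access 31: HIT. Cache (LRU->MRU): [89 83 78 38 31]
Total: 19 hits, 14 misses, 9 evictions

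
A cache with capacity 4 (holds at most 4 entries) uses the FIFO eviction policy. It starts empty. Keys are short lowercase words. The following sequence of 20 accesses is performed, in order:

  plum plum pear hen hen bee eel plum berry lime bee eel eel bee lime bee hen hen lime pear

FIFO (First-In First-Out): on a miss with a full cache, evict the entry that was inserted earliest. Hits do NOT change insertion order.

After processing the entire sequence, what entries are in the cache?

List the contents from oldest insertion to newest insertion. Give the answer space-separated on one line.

FIFO simulation (capacity=4):
  1. access plum: MISS. Cache (old->new): [plum]
  2. access plum: HIT. Cache (old->new): [plum]
  3. access pear: MISS. Cache (old->new): [plum pear]
  4. access hen: MISS. Cache (old->new): [plum pear hen]
  5. access hen: HIT. Cache (old->new): [plum pear hen]
  6. access bee: MISS. Cache (old->new): [plum pear hen bee]
  7. access eel: MISS, evict plum. Cache (old->new): [pear hen bee eel]
  8. access plum: MISS, evict pear. Cache (old->new): [hen bee eel plum]
  9. access berry: MISS, evict hen. Cache (old->new): [bee eel plum berry]
  10. access lime: MISS, evict bee. Cache (old->new): [eel plum berry lime]
  11. access bee: MISS, evict eel. Cache (old->new): [plum berry lime bee]
  12. access eel: MISS, evict plum. Cache (old->new): [berry lime bee eel]
  13. access eel: HIT. Cache (old->new): [berry lime bee eel]
  14. access bee: HIT. Cache (old->new): [berry lime bee eel]
  15. access lime: HIT. Cache (old->new): [berry lime bee eel]
  16. access bee: HIT. Cache (old->new): [berry lime bee eel]
  17. access hen: MISS, evict berry. Cache (old->new): [lime bee eel hen]
  18. access hen: HIT. Cache (old->new): [lime bee eel hen]
  19. access lime: HIT. Cache (old->new): [lime bee eel hen]
  20. access pear: MISS, evict lime. Cache (old->new): [bee eel hen pear]
Total: 8 hits, 12 misses, 8 evictions

Answer: bee eel hen pear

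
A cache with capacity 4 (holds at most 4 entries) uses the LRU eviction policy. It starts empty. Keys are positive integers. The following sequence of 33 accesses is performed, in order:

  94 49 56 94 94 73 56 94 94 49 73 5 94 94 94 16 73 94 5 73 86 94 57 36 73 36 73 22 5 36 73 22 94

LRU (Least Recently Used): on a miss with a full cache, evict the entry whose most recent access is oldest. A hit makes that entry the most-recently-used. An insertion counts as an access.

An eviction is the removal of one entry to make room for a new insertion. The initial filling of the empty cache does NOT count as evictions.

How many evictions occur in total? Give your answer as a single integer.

Answer: 9

Derivation:
LRU simulation (capacity=4):
  1. access 94: MISS. Cache (LRU->MRU): [94]
  2. access 49: MISS. Cache (LRU->MRU): [94 49]
  3. access 56: MISS. Cache (LRU->MRU): [94 49 56]
  4. access 94: HIT. Cache (LRU->MRU): [49 56 94]
  5. access 94: HIT. Cache (LRU->MRU): [49 56 94]
  6. access 73: MISS. Cache (LRU->MRU): [49 56 94 73]
  7. access 56: HIT. Cache (LRU->MRU): [49 94 73 56]
  8. access 94: HIT. Cache (LRU->MRU): [49 73 56 94]
  9. access 94: HIT. Cache (LRU->MRU): [49 73 56 94]
  10. access 49: HIT. Cache (LRU->MRU): [73 56 94 49]
  11. access 73: HIT. Cache (LRU->MRU): [56 94 49 73]
  12. access 5: MISS, evict 56. Cache (LRU->MRU): [94 49 73 5]
  13. access 94: HIT. Cache (LRU->MRU): [49 73 5 94]
  14. access 94: HIT. Cache (LRU->MRU): [49 73 5 94]
  15. access 94: HIT. Cache (LRU->MRU): [49 73 5 94]
  16. access 16: MISS, evict 49. Cache (LRU->MRU): [73 5 94 16]
  17. access 73: HIT. Cache (LRU->MRU): [5 94 16 73]
  18. access 94: HIT. Cache (LRU->MRU): [5 16 73 94]
  19. access 5: HIT. Cache (LRU->MRU): [16 73 94 5]
  20. access 73: HIT. Cache (LRU->MRU): [16 94 5 73]
  21. access 86: MISS, evict 16. Cache (LRU->MRU): [94 5 73 86]
  22. access 94: HIT. Cache (LRU->MRU): [5 73 86 94]
  23. access 57: MISS, evict 5. Cache (LRU->MRU): [73 86 94 57]
  24. access 36: MISS, evict 73. Cache (LRU->MRU): [86 94 57 36]
  25. access 73: MISS, evict 86. Cache (LRU->MRU): [94 57 36 73]
  26. access 36: HIT. Cache (LRU->MRU): [94 57 73 36]
  27. access 73: HIT. Cache (LRU->MRU): [94 57 36 73]
  28. access 22: MISS, evict 94. Cache (LRU->MRU): [57 36 73 22]
  29. access 5: MISS, evict 57. Cache (LRU->MRU): [36 73 22 5]
  30. access 36: HIT. Cache (LRU->MRU): [73 22 5 36]
  31. access 73: HIT. Cache (LRU->MRU): [22 5 36 73]
  32. access 22: HIT. Cache (LRU->MRU): [5 36 73 22]
  33. access 94: MISS, evict 5. Cache (LRU->MRU): [36 73 22 94]
Total: 20 hits, 13 misses, 9 evictions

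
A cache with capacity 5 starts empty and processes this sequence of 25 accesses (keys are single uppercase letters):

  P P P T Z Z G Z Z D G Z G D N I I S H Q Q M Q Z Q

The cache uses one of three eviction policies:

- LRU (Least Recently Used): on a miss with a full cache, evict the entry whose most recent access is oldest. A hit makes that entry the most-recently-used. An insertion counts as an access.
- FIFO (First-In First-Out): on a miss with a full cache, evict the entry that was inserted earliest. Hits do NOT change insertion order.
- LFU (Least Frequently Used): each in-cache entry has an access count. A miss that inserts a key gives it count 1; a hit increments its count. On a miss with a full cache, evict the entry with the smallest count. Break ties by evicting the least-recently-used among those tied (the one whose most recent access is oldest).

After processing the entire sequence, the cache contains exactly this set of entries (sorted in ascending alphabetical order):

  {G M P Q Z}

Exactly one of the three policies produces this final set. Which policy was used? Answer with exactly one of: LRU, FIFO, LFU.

Simulating under each policy and comparing final sets:
  LRU: final set = {H M Q S Z} -> differs
  FIFO: final set = {H M Q S Z} -> differs
  LFU: final set = {G M P Q Z} -> MATCHES target
Only LFU produces the target set.

Answer: LFU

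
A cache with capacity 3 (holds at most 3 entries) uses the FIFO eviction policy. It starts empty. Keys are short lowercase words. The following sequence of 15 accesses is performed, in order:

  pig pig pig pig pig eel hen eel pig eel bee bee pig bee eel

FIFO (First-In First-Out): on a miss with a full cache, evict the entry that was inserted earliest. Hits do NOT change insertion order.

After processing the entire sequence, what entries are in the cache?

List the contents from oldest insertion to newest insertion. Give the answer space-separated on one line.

Answer: bee pig eel

Derivation:
FIFO simulation (capacity=3):
  1. access pig: MISS. Cache (old->new): [pig]
  2. access pig: HIT. Cache (old->new): [pig]
  3. access pig: HIT. Cache (old->new): [pig]
  4. access pig: HIT. Cache (old->new): [pig]
  5. access pig: HIT. Cache (old->new): [pig]
  6. access eel: MISS. Cache (old->new): [pig eel]
  7. access hen: MISS. Cache (old->new): [pig eel hen]
  8. access eel: HIT. Cache (old->new): [pig eel hen]
  9. access pig: HIT. Cache (old->new): [pig eel hen]
  10. access eel: HIT. Cache (old->new): [pig eel hen]
  11. access bee: MISS, evict pig. Cache (old->new): [eel hen bee]
  12. access bee: HIT. Cache (old->new): [eel hen bee]
  13. access pig: MISS, evict eel. Cache (old->new): [hen bee pig]
  14. access bee: HIT. Cache (old->new): [hen bee pig]
  15. access eel: MISS, evict hen. Cache (old->new): [bee pig eel]
Total: 9 hits, 6 misses, 3 evictions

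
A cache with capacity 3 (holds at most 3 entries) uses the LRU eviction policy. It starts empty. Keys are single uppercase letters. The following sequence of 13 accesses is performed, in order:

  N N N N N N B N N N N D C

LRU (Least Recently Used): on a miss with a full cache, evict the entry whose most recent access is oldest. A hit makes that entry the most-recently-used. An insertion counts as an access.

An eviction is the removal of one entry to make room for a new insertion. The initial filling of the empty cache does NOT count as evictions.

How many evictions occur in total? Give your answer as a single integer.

Answer: 1

Derivation:
LRU simulation (capacity=3):
  1. access N: MISS. Cache (LRU->MRU): [N]
  2. access N: HIT. Cache (LRU->MRU): [N]
  3. access N: HIT. Cache (LRU->MRU): [N]
  4. access N: HIT. Cache (LRU->MRU): [N]
  5. access N: HIT. Cache (LRU->MRU): [N]
  6. access N: HIT. Cache (LRU->MRU): [N]
  7. access B: MISS. Cache (LRU->MRU): [N B]
  8. access N: HIT. Cache (LRU->MRU): [B N]
  9. access N: HIT. Cache (LRU->MRU): [B N]
  10. access N: HIT. Cache (LRU->MRU): [B N]
  11. access N: HIT. Cache (LRU->MRU): [B N]
  12. access D: MISS. Cache (LRU->MRU): [B N D]
  13. access C: MISS, evict B. Cache (LRU->MRU): [N D C]
Total: 9 hits, 4 misses, 1 evictions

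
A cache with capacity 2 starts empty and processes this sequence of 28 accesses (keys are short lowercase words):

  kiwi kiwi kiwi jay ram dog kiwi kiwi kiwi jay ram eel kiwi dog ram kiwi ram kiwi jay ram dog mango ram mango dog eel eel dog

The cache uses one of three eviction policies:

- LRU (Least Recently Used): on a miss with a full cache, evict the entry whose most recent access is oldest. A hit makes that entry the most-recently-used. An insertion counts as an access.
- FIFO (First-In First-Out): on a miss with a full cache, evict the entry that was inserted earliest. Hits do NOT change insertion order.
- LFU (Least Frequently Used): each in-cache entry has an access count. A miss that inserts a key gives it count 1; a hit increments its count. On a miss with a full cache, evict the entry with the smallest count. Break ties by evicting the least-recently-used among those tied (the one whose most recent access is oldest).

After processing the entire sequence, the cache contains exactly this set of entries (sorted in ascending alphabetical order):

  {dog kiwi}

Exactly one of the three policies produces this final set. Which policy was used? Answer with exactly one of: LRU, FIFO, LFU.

Simulating under each policy and comparing final sets:
  LRU: final set = {dog eel} -> differs
  FIFO: final set = {dog eel} -> differs
  LFU: final set = {dog kiwi} -> MATCHES target
Only LFU produces the target set.

Answer: LFU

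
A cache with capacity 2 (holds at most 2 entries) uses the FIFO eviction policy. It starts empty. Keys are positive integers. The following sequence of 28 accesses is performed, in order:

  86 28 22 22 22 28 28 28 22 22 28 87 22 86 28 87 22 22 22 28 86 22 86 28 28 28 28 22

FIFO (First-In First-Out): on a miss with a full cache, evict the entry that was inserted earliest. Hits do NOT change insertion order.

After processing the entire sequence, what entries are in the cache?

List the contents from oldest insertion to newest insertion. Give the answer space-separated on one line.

FIFO simulation (capacity=2):
  1. access 86: MISS. Cache (old->new): [86]
  2. access 28: MISS. Cache (old->new): [86 28]
  3. access 22: MISS, evict 86. Cache (old->new): [28 22]
  4. access 22: HIT. Cache (old->new): [28 22]
  5. access 22: HIT. Cache (old->new): [28 22]
  6. access 28: HIT. Cache (old->new): [28 22]
  7. access 28: HIT. Cache (old->new): [28 22]
  8. access 28: HIT. Cache (old->new): [28 22]
  9. access 22: HIT. Cache (old->new): [28 22]
  10. access 22: HIT. Cache (old->new): [28 22]
  11. access 28: HIT. Cache (old->new): [28 22]
  12. access 87: MISS, evict 28. Cache (old->new): [22 87]
  13. access 22: HIT. Cache (old->new): [22 87]
  14. access 86: MISS, evict 22. Cache (old->new): [87 86]
  15. access 28: MISS, evict 87. Cache (old->new): [86 28]
  16. access 87: MISS, evict 86. Cache (old->new): [28 87]
  17. access 22: MISS, evict 28. Cache (old->new): [87 22]
  18. access 22: HIT. Cache (old->new): [87 22]
  19. access 22: HIT. Cache (old->new): [87 22]
  20. access 28: MISS, evict 87. Cache (old->new): [22 28]
  21. access 86: MISS, evict 22. Cache (old->new): [28 86]
  22. access 22: MISS, evict 28. Cache (old->new): [86 22]
  23. access 86: HIT. Cache (old->new): [86 22]
  24. access 28: MISS, evict 86. Cache (old->new): [22 28]
  25. access 28: HIT. Cache (old->new): [22 28]
  26. access 28: HIT. Cache (old->new): [22 28]
  27. access 28: HIT. Cache (old->new): [22 28]
  28. access 22: HIT. Cache (old->new): [22 28]
Total: 16 hits, 12 misses, 10 evictions

Answer: 22 28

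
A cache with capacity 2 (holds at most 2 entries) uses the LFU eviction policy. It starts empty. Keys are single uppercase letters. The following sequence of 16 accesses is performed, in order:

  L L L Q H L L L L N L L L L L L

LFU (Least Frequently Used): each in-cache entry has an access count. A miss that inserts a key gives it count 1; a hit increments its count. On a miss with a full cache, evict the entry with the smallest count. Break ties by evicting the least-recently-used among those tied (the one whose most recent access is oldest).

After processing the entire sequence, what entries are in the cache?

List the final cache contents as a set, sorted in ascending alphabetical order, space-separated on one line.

LFU simulation (capacity=2):
  1. access L: MISS. Cache: [L(c=1)]
  2. access L: HIT, count now 2. Cache: [L(c=2)]
  3. access L: HIT, count now 3. Cache: [L(c=3)]
  4. access Q: MISS. Cache: [Q(c=1) L(c=3)]
  5. access H: MISS, evict Q(c=1). Cache: [H(c=1) L(c=3)]
  6. access L: HIT, count now 4. Cache: [H(c=1) L(c=4)]
  7. access L: HIT, count now 5. Cache: [H(c=1) L(c=5)]
  8. access L: HIT, count now 6. Cache: [H(c=1) L(c=6)]
  9. access L: HIT, count now 7. Cache: [H(c=1) L(c=7)]
  10. access N: MISS, evict H(c=1). Cache: [N(c=1) L(c=7)]
  11. access L: HIT, count now 8. Cache: [N(c=1) L(c=8)]
  12. access L: HIT, count now 9. Cache: [N(c=1) L(c=9)]
  13. access L: HIT, count now 10. Cache: [N(c=1) L(c=10)]
  14. access L: HIT, count now 11. Cache: [N(c=1) L(c=11)]
  15. access L: HIT, count now 12. Cache: [N(c=1) L(c=12)]
  16. access L: HIT, count now 13. Cache: [N(c=1) L(c=13)]
Total: 12 hits, 4 misses, 2 evictions

Answer: L N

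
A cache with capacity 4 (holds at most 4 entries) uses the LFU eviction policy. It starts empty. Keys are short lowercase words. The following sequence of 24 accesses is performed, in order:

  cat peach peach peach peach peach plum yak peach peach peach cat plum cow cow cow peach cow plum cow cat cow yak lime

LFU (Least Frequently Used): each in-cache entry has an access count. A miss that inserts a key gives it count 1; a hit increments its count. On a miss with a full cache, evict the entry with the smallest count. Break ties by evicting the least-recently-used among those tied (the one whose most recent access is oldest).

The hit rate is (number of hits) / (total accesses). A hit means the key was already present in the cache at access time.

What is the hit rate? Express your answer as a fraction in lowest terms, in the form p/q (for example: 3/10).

Answer: 17/24

Derivation:
LFU simulation (capacity=4):
  1. access cat: MISS. Cache: [cat(c=1)]
  2. access peach: MISS. Cache: [cat(c=1) peach(c=1)]
  3. access peach: HIT, count now 2. Cache: [cat(c=1) peach(c=2)]
  4. access peach: HIT, count now 3. Cache: [cat(c=1) peach(c=3)]
  5. access peach: HIT, count now 4. Cache: [cat(c=1) peach(c=4)]
  6. access peach: HIT, count now 5. Cache: [cat(c=1) peach(c=5)]
  7. access plum: MISS. Cache: [cat(c=1) plum(c=1) peach(c=5)]
  8. access yak: MISS. Cache: [cat(c=1) plum(c=1) yak(c=1) peach(c=5)]
  9. access peach: HIT, count now 6. Cache: [cat(c=1) plum(c=1) yak(c=1) peach(c=6)]
  10. access peach: HIT, count now 7. Cache: [cat(c=1) plum(c=1) yak(c=1) peach(c=7)]
  11. access peach: HIT, count now 8. Cache: [cat(c=1) plum(c=1) yak(c=1) peach(c=8)]
  12. access cat: HIT, count now 2. Cache: [plum(c=1) yak(c=1) cat(c=2) peach(c=8)]
  13. access plum: HIT, count now 2. Cache: [yak(c=1) cat(c=2) plum(c=2) peach(c=8)]
  14. access cow: MISS, evict yak(c=1). Cache: [cow(c=1) cat(c=2) plum(c=2) peach(c=8)]
  15. access cow: HIT, count now 2. Cache: [cat(c=2) plum(c=2) cow(c=2) peach(c=8)]
  16. access cow: HIT, count now 3. Cache: [cat(c=2) plum(c=2) cow(c=3) peach(c=8)]
  17. access peach: HIT, count now 9. Cache: [cat(c=2) plum(c=2) cow(c=3) peach(c=9)]
  18. access cow: HIT, count now 4. Cache: [cat(c=2) plum(c=2) cow(c=4) peach(c=9)]
  19. access plum: HIT, count now 3. Cache: [cat(c=2) plum(c=3) cow(c=4) peach(c=9)]
  20. access cow: HIT, count now 5. Cache: [cat(c=2) plum(c=3) cow(c=5) peach(c=9)]
  21. access cat: HIT, count now 3. Cache: [plum(c=3) cat(c=3) cow(c=5) peach(c=9)]
  22. access cow: HIT, count now 6. Cache: [plum(c=3) cat(c=3) cow(c=6) peach(c=9)]
  23. access yak: MISS, evict plum(c=3). Cache: [yak(c=1) cat(c=3) cow(c=6) peach(c=9)]
  24. access lime: MISS, evict yak(c=1). Cache: [lime(c=1) cat(c=3) cow(c=6) peach(c=9)]
Total: 17 hits, 7 misses, 3 evictions

Hit rate = 17/24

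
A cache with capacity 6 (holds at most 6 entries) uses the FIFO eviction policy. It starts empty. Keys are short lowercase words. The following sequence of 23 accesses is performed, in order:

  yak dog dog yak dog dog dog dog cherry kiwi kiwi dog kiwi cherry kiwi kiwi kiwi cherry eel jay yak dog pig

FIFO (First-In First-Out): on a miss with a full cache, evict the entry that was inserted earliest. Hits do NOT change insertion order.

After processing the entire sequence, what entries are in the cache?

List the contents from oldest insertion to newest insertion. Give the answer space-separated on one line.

FIFO simulation (capacity=6):
  1. access yak: MISS. Cache (old->new): [yak]
  2. access dog: MISS. Cache (old->new): [yak dog]
  3. access dog: HIT. Cache (old->new): [yak dog]
  4. access yak: HIT. Cache (old->new): [yak dog]
  5. access dog: HIT. Cache (old->new): [yak dog]
  6. access dog: HIT. Cache (old->new): [yak dog]
  7. access dog: HIT. Cache (old->new): [yak dog]
  8. access dog: HIT. Cache (old->new): [yak dog]
  9. access cherry: MISS. Cache (old->new): [yak dog cherry]
  10. access kiwi: MISS. Cache (old->new): [yak dog cherry kiwi]
  11. access kiwi: HIT. Cache (old->new): [yak dog cherry kiwi]
  12. access dog: HIT. Cache (old->new): [yak dog cherry kiwi]
  13. access kiwi: HIT. Cache (old->new): [yak dog cherry kiwi]
  14. access cherry: HIT. Cache (old->new): [yak dog cherry kiwi]
  15. access kiwi: HIT. Cache (old->new): [yak dog cherry kiwi]
  16. access kiwi: HIT. Cache (old->new): [yak dog cherry kiwi]
  17. access kiwi: HIT. Cache (old->new): [yak dog cherry kiwi]
  18. access cherry: HIT. Cache (old->new): [yak dog cherry kiwi]
  19. access eel: MISS. Cache (old->new): [yak dog cherry kiwi eel]
  20. access jay: MISS. Cache (old->new): [yak dog cherry kiwi eel jay]
  21. access yak: HIT. Cache (old->new): [yak dog cherry kiwi eel jay]
  22. access dog: HIT. Cache (old->new): [yak dog cherry kiwi eel jay]
  23. access pig: MISS, evict yak. Cache (old->new): [dog cherry kiwi eel jay pig]
Total: 16 hits, 7 misses, 1 evictions

Answer: dog cherry kiwi eel jay pig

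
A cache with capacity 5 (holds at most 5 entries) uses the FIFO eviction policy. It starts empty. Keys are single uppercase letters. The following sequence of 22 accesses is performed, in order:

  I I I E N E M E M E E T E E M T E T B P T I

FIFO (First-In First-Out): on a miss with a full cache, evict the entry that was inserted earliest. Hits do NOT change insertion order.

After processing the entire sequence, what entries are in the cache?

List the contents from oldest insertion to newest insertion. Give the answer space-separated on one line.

FIFO simulation (capacity=5):
  1. access I: MISS. Cache (old->new): [I]
  2. access I: HIT. Cache (old->new): [I]
  3. access I: HIT. Cache (old->new): [I]
  4. access E: MISS. Cache (old->new): [I E]
  5. access N: MISS. Cache (old->new): [I E N]
  6. access E: HIT. Cache (old->new): [I E N]
  7. access M: MISS. Cache (old->new): [I E N M]
  8. access E: HIT. Cache (old->new): [I E N M]
  9. access M: HIT. Cache (old->new): [I E N M]
  10. access E: HIT. Cache (old->new): [I E N M]
  11. access E: HIT. Cache (old->new): [I E N M]
  12. access T: MISS. Cache (old->new): [I E N M T]
  13. access E: HIT. Cache (old->new): [I E N M T]
  14. access E: HIT. Cache (old->new): [I E N M T]
  15. access M: HIT. Cache (old->new): [I E N M T]
  16. access T: HIT. Cache (old->new): [I E N M T]
  17. access E: HIT. Cache (old->new): [I E N M T]
  18. access T: HIT. Cache (old->new): [I E N M T]
  19. access B: MISS, evict I. Cache (old->new): [E N M T B]
  20. access P: MISS, evict E. Cache (old->new): [N M T B P]
  21. access T: HIT. Cache (old->new): [N M T B P]
  22. access I: MISS, evict N. Cache (old->new): [M T B P I]
Total: 14 hits, 8 misses, 3 evictions

Answer: M T B P I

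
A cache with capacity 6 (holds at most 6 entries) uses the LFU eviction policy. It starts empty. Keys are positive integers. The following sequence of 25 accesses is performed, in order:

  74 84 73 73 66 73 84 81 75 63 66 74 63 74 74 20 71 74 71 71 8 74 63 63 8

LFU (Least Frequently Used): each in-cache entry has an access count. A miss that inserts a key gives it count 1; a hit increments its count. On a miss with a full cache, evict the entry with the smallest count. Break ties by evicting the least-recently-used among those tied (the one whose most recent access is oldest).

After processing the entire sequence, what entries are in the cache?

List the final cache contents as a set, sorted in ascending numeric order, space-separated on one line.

Answer: 8 63 66 71 73 74

Derivation:
LFU simulation (capacity=6):
  1. access 74: MISS. Cache: [74(c=1)]
  2. access 84: MISS. Cache: [74(c=1) 84(c=1)]
  3. access 73: MISS. Cache: [74(c=1) 84(c=1) 73(c=1)]
  4. access 73: HIT, count now 2. Cache: [74(c=1) 84(c=1) 73(c=2)]
  5. access 66: MISS. Cache: [74(c=1) 84(c=1) 66(c=1) 73(c=2)]
  6. access 73: HIT, count now 3. Cache: [74(c=1) 84(c=1) 66(c=1) 73(c=3)]
  7. access 84: HIT, count now 2. Cache: [74(c=1) 66(c=1) 84(c=2) 73(c=3)]
  8. access 81: MISS. Cache: [74(c=1) 66(c=1) 81(c=1) 84(c=2) 73(c=3)]
  9. access 75: MISS. Cache: [74(c=1) 66(c=1) 81(c=1) 75(c=1) 84(c=2) 73(c=3)]
  10. access 63: MISS, evict 74(c=1). Cache: [66(c=1) 81(c=1) 75(c=1) 63(c=1) 84(c=2) 73(c=3)]
  11. access 66: HIT, count now 2. Cache: [81(c=1) 75(c=1) 63(c=1) 84(c=2) 66(c=2) 73(c=3)]
  12. access 74: MISS, evict 81(c=1). Cache: [75(c=1) 63(c=1) 74(c=1) 84(c=2) 66(c=2) 73(c=3)]
  13. access 63: HIT, count now 2. Cache: [75(c=1) 74(c=1) 84(c=2) 66(c=2) 63(c=2) 73(c=3)]
  14. access 74: HIT, count now 2. Cache: [75(c=1) 84(c=2) 66(c=2) 63(c=2) 74(c=2) 73(c=3)]
  15. access 74: HIT, count now 3. Cache: [75(c=1) 84(c=2) 66(c=2) 63(c=2) 73(c=3) 74(c=3)]
  16. access 20: MISS, evict 75(c=1). Cache: [20(c=1) 84(c=2) 66(c=2) 63(c=2) 73(c=3) 74(c=3)]
  17. access 71: MISS, evict 20(c=1). Cache: [71(c=1) 84(c=2) 66(c=2) 63(c=2) 73(c=3) 74(c=3)]
  18. access 74: HIT, count now 4. Cache: [71(c=1) 84(c=2) 66(c=2) 63(c=2) 73(c=3) 74(c=4)]
  19. access 71: HIT, count now 2. Cache: [84(c=2) 66(c=2) 63(c=2) 71(c=2) 73(c=3) 74(c=4)]
  20. access 71: HIT, count now 3. Cache: [84(c=2) 66(c=2) 63(c=2) 73(c=3) 71(c=3) 74(c=4)]
  21. access 8: MISS, evict 84(c=2). Cache: [8(c=1) 66(c=2) 63(c=2) 73(c=3) 71(c=3) 74(c=4)]
  22. access 74: HIT, count now 5. Cache: [8(c=1) 66(c=2) 63(c=2) 73(c=3) 71(c=3) 74(c=5)]
  23. access 63: HIT, count now 3. Cache: [8(c=1) 66(c=2) 73(c=3) 71(c=3) 63(c=3) 74(c=5)]
  24. access 63: HIT, count now 4. Cache: [8(c=1) 66(c=2) 73(c=3) 71(c=3) 63(c=4) 74(c=5)]
  25. access 8: HIT, count now 2. Cache: [66(c=2) 8(c=2) 73(c=3) 71(c=3) 63(c=4) 74(c=5)]
Total: 14 hits, 11 misses, 5 evictions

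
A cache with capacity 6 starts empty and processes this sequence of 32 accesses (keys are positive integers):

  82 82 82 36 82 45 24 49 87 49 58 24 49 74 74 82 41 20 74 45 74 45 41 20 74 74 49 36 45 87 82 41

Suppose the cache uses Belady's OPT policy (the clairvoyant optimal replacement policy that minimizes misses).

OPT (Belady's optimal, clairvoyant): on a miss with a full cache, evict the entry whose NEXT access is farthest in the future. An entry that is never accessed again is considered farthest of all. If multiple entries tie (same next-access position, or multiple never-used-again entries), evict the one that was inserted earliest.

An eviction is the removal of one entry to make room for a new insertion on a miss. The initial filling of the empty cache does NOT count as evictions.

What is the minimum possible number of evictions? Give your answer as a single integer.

OPT (Belady) simulation (capacity=6):
  1. access 82: MISS. Cache: [82]
  2. access 82: HIT. Next use of 82: step 3. Cache: [82]
  3. access 82: HIT. Next use of 82: step 5. Cache: [82]
  4. access 36: MISS. Cache: [82 36]
  5. access 82: HIT. Next use of 82: step 16. Cache: [82 36]
  6. access 45: MISS. Cache: [82 36 45]
  7. access 24: MISS. Cache: [82 36 45 24]
  8. access 49: MISS. Cache: [82 36 45 24 49]
  9. access 87: MISS. Cache: [82 36 45 24 49 87]
  10. access 49: HIT. Next use of 49: step 13. Cache: [82 36 45 24 49 87]
  11. access 58: MISS, evict 87 (next use: step 30). Cache: [82 36 45 24 49 58]
  12. access 24: HIT. Next use of 24: never. Cache: [82 36 45 24 49 58]
  13. access 49: HIT. Next use of 49: step 27. Cache: [82 36 45 24 49 58]
  14. access 74: MISS, evict 24 (next use: never). Cache: [82 36 45 49 58 74]
  15. access 74: HIT. Next use of 74: step 19. Cache: [82 36 45 49 58 74]
  16. access 82: HIT. Next use of 82: step 31. Cache: [82 36 45 49 58 74]
  17. access 41: MISS, evict 58 (next use: never). Cache: [82 36 45 49 74 41]
  18. access 20: MISS, evict 82 (next use: step 31). Cache: [36 45 49 74 41 20]
  19. access 74: HIT. Next use of 74: step 21. Cache: [36 45 49 74 41 20]
  20. access 45: HIT. Next use of 45: step 22. Cache: [36 45 49 74 41 20]
  21. access 74: HIT. Next use of 74: step 25. Cache: [36 45 49 74 41 20]
  22. access 45: HIT. Next use of 45: step 29. Cache: [36 45 49 74 41 20]
  23. access 41: HIT. Next use of 41: step 32. Cache: [36 45 49 74 41 20]
  24. access 20: HIT. Next use of 20: never. Cache: [36 45 49 74 41 20]
  25. access 74: HIT. Next use of 74: step 26. Cache: [36 45 49 74 41 20]
  26. access 74: HIT. Next use of 74: never. Cache: [36 45 49 74 41 20]
  27. access 49: HIT. Next use of 49: never. Cache: [36 45 49 74 41 20]
  28. access 36: HIT. Next use of 36: never. Cache: [36 45 49 74 41 20]
  29. access 45: HIT. Next use of 45: never. Cache: [36 45 49 74 41 20]
  30. access 87: MISS, evict 36 (next use: never). Cache: [45 49 74 41 20 87]
  31. access 82: MISS, evict 45 (next use: never). Cache: [49 74 41 20 87 82]
  32. access 41: HIT. Next use of 41: never. Cache: [49 74 41 20 87 82]
Total: 20 hits, 12 misses, 6 evictions

Answer: 6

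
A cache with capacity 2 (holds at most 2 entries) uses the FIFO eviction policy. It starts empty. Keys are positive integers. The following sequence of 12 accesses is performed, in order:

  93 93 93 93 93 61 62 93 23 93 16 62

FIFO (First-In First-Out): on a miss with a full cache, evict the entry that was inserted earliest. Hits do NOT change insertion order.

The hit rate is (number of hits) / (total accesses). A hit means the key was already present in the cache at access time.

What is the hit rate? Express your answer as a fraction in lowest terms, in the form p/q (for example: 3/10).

FIFO simulation (capacity=2):
  1. access 93: MISS. Cache (old->new): [93]
  2. access 93: HIT. Cache (old->new): [93]
  3. access 93: HIT. Cache (old->new): [93]
  4. access 93: HIT. Cache (old->new): [93]
  5. access 93: HIT. Cache (old->new): [93]
  6. access 61: MISS. Cache (old->new): [93 61]
  7. access 62: MISS, evict 93. Cache (old->new): [61 62]
  8. access 93: MISS, evict 61. Cache (old->new): [62 93]
  9. access 23: MISS, evict 62. Cache (old->new): [93 23]
  10. access 93: HIT. Cache (old->new): [93 23]
  11. access 16: MISS, evict 93. Cache (old->new): [23 16]
  12. access 62: MISS, evict 23. Cache (old->new): [16 62]
Total: 5 hits, 7 misses, 5 evictions

Hit rate = 5/12

Answer: 5/12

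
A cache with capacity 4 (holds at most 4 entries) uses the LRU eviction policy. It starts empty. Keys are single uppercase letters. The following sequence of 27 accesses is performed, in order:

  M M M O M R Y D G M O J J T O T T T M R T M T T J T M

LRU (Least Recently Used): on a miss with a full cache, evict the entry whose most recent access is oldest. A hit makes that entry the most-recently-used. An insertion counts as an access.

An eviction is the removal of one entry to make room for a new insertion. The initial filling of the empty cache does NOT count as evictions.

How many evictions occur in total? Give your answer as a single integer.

LRU simulation (capacity=4):
  1. access M: MISS. Cache (LRU->MRU): [M]
  2. access M: HIT. Cache (LRU->MRU): [M]
  3. access M: HIT. Cache (LRU->MRU): [M]
  4. access O: MISS. Cache (LRU->MRU): [M O]
  5. access M: HIT. Cache (LRU->MRU): [O M]
  6. access R: MISS. Cache (LRU->MRU): [O M R]
  7. access Y: MISS. Cache (LRU->MRU): [O M R Y]
  8. access D: MISS, evict O. Cache (LRU->MRU): [M R Y D]
  9. access G: MISS, evict M. Cache (LRU->MRU): [R Y D G]
  10. access M: MISS, evict R. Cache (LRU->MRU): [Y D G M]
  11. access O: MISS, evict Y. Cache (LRU->MRU): [D G M O]
  12. access J: MISS, evict D. Cache (LRU->MRU): [G M O J]
  13. access J: HIT. Cache (LRU->MRU): [G M O J]
  14. access T: MISS, evict G. Cache (LRU->MRU): [M O J T]
  15. access O: HIT. Cache (LRU->MRU): [M J T O]
  16. access T: HIT. Cache (LRU->MRU): [M J O T]
  17. access T: HIT. Cache (LRU->MRU): [M J O T]
  18. access T: HIT. Cache (LRU->MRU): [M J O T]
  19. access M: HIT. Cache (LRU->MRU): [J O T M]
  20. access R: MISS, evict J. Cache (LRU->MRU): [O T M R]
  21. access T: HIT. Cache (LRU->MRU): [O M R T]
  22. access M: HIT. Cache (LRU->MRU): [O R T M]
  23. access T: HIT. Cache (LRU->MRU): [O R M T]
  24. access T: HIT. Cache (LRU->MRU): [O R M T]
  25. access J: MISS, evict O. Cache (LRU->MRU): [R M T J]
  26. access T: HIT. Cache (LRU->MRU): [R M J T]
  27. access M: HIT. Cache (LRU->MRU): [R J T M]
Total: 15 hits, 12 misses, 8 evictions

Answer: 8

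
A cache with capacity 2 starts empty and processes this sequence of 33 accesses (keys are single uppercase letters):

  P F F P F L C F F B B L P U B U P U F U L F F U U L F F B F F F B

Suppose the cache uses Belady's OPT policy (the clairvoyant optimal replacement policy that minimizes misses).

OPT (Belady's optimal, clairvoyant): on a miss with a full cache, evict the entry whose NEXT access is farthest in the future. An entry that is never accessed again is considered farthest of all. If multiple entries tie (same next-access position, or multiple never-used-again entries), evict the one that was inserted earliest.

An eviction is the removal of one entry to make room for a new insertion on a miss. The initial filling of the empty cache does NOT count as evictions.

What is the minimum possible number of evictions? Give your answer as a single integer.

OPT (Belady) simulation (capacity=2):
  1. access P: MISS. Cache: [P]
  2. access F: MISS. Cache: [P F]
  3. access F: HIT. Next use of F: step 5. Cache: [P F]
  4. access P: HIT. Next use of P: step 13. Cache: [P F]
  5. access F: HIT. Next use of F: step 8. Cache: [P F]
  6. access L: MISS, evict P (next use: step 13). Cache: [F L]
  7. access C: MISS, evict L (next use: step 12). Cache: [F C]
  8. access F: HIT. Next use of F: step 9. Cache: [F C]
  9. access F: HIT. Next use of F: step 19. Cache: [F C]
  10. access B: MISS, evict C (next use: never). Cache: [F B]
  11. access B: HIT. Next use of B: step 15. Cache: [F B]
  12. access L: MISS, evict F (next use: step 19). Cache: [B L]
  13. access P: MISS, evict L (next use: step 21). Cache: [B P]
  14. access U: MISS, evict P (next use: step 17). Cache: [B U]
  15. access B: HIT. Next use of B: step 29. Cache: [B U]
  16. access U: HIT. Next use of U: step 18. Cache: [B U]
  17. access P: MISS, evict B (next use: step 29). Cache: [U P]
  18. access U: HIT. Next use of U: step 20. Cache: [U P]
  19. access F: MISS, evict P (next use: never). Cache: [U F]
  20. access U: HIT. Next use of U: step 24. Cache: [U F]
  21. access L: MISS, evict U (next use: step 24). Cache: [F L]
  22. access F: HIT. Next use of F: step 23. Cache: [F L]
  23. access F: HIT. Next use of F: step 27. Cache: [F L]
  24. access U: MISS, evict F (next use: step 27). Cache: [L U]
  25. access U: HIT. Next use of U: never. Cache: [L U]
  26. access L: HIT. Next use of L: never. Cache: [L U]
  27. access F: MISS, evict L (next use: never). Cache: [U F]
  28. access F: HIT. Next use of F: step 30. Cache: [U F]
  29. access B: MISS, evict U (next use: never). Cache: [F B]
  30. access F: HIT. Next use of F: step 31. Cache: [F B]
  31. access F: HIT. Next use of F: step 32. Cache: [F B]
  32. access F: HIT. Next use of F: never. Cache: [F B]
  33. access B: HIT. Next use of B: never. Cache: [F B]
Total: 19 hits, 14 misses, 12 evictions

Answer: 12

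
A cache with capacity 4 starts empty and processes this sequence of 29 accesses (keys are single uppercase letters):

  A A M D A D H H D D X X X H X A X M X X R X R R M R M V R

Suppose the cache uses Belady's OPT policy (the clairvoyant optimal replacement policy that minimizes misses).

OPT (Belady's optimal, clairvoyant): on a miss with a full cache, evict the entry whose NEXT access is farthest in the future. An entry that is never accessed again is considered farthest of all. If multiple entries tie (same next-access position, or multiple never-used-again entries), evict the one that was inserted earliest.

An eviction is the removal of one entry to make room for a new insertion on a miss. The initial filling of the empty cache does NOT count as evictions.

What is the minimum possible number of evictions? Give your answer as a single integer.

Answer: 3

Derivation:
OPT (Belady) simulation (capacity=4):
  1. access A: MISS. Cache: [A]
  2. access A: HIT. Next use of A: step 5. Cache: [A]
  3. access M: MISS. Cache: [A M]
  4. access D: MISS. Cache: [A M D]
  5. access A: HIT. Next use of A: step 16. Cache: [A M D]
  6. access D: HIT. Next use of D: step 9. Cache: [A M D]
  7. access H: MISS. Cache: [A M D H]
  8. access H: HIT. Next use of H: step 14. Cache: [A M D H]
  9. access D: HIT. Next use of D: step 10. Cache: [A M D H]
  10. access D: HIT. Next use of D: never. Cache: [A M D H]
  11. access X: MISS, evict D (next use: never). Cache: [A M H X]
  12. access X: HIT. Next use of X: step 13. Cache: [A M H X]
  13. access X: HIT. Next use of X: step 15. Cache: [A M H X]
  14. access H: HIT. Next use of H: never. Cache: [A M H X]
  15. access X: HIT. Next use of X: step 17. Cache: [A M H X]
  16. access A: HIT. Next use of A: never. Cache: [A M H X]
  17. access X: HIT. Next use of X: step 19. Cache: [A M H X]
  18. access M: HIT. Next use of M: step 25. Cache: [A M H X]
  19. access X: HIT. Next use of X: step 20. Cache: [A M H X]
  20. access X: HIT. Next use of X: step 22. Cache: [A M H X]
  21. access R: MISS, evict A (next use: never). Cache: [M H X R]
  22. access X: HIT. Next use of X: never. Cache: [M H X R]
  23. access R: HIT. Next use of R: step 24. Cache: [M H X R]
  24. access R: HIT. Next use of R: step 26. Cache: [M H X R]
  25. access M: HIT. Next use of M: step 27. Cache: [M H X R]
  26. access R: HIT. Next use of R: step 29. Cache: [M H X R]
  27. access M: HIT. Next use of M: never. Cache: [M H X R]
  28. access V: MISS, evict M (next use: never). Cache: [H X R V]
  29. access R: HIT. Next use of R: never. Cache: [H X R V]
Total: 22 hits, 7 misses, 3 evictions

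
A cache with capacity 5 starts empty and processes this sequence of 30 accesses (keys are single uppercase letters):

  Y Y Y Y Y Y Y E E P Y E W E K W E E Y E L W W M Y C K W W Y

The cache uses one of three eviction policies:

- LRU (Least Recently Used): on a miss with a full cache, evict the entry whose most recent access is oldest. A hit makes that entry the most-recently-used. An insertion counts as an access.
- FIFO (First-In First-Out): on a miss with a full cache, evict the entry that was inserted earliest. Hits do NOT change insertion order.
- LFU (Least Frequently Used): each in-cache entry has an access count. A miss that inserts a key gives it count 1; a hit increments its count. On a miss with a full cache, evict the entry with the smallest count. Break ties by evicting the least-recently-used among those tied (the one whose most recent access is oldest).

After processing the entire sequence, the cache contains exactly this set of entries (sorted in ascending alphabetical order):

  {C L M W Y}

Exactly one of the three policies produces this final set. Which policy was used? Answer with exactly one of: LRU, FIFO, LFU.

Simulating under each policy and comparing final sets:
  LRU: final set = {C K M W Y} -> differs
  FIFO: final set = {C L M W Y} -> MATCHES target
  LFU: final set = {C E K W Y} -> differs
Only FIFO produces the target set.

Answer: FIFO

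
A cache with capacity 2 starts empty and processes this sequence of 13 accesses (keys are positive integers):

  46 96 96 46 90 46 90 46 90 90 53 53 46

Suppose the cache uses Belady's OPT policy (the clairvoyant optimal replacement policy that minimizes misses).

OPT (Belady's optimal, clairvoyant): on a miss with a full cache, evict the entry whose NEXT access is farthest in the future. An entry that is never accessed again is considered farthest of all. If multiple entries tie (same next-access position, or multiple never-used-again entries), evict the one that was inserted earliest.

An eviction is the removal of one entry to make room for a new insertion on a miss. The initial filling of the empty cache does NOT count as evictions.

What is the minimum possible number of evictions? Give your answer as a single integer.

Answer: 2

Derivation:
OPT (Belady) simulation (capacity=2):
  1. access 46: MISS. Cache: [46]
  2. access 96: MISS. Cache: [46 96]
  3. access 96: HIT. Next use of 96: never. Cache: [46 96]
  4. access 46: HIT. Next use of 46: step 6. Cache: [46 96]
  5. access 90: MISS, evict 96 (next use: never). Cache: [46 90]
  6. access 46: HIT. Next use of 46: step 8. Cache: [46 90]
  7. access 90: HIT. Next use of 90: step 9. Cache: [46 90]
  8. access 46: HIT. Next use of 46: step 13. Cache: [46 90]
  9. access 90: HIT. Next use of 90: step 10. Cache: [46 90]
  10. access 90: HIT. Next use of 90: never. Cache: [46 90]
  11. access 53: MISS, evict 90 (next use: never). Cache: [46 53]
  12. access 53: HIT. Next use of 53: never. Cache: [46 53]
  13. access 46: HIT. Next use of 46: never. Cache: [46 53]
Total: 9 hits, 4 misses, 2 evictions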